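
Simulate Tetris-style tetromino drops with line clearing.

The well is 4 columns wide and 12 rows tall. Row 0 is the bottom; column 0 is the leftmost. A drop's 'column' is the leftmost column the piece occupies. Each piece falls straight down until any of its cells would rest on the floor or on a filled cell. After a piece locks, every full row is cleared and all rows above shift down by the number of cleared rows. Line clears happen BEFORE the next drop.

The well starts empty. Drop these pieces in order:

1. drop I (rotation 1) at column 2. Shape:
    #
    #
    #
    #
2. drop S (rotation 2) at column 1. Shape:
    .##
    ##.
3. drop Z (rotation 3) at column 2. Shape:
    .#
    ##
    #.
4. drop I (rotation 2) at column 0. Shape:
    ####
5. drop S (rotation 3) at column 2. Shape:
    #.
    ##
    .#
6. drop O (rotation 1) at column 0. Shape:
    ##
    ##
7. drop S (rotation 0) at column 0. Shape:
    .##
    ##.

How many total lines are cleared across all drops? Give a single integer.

Drop 1: I rot1 at col 2 lands with bottom-row=0; cleared 0 line(s) (total 0); column heights now [0 0 4 0], max=4
Drop 2: S rot2 at col 1 lands with bottom-row=4; cleared 0 line(s) (total 0); column heights now [0 5 6 6], max=6
Drop 3: Z rot3 at col 2 lands with bottom-row=6; cleared 0 line(s) (total 0); column heights now [0 5 8 9], max=9
Drop 4: I rot2 at col 0 lands with bottom-row=9; cleared 1 line(s) (total 1); column heights now [0 5 8 9], max=9
Drop 5: S rot3 at col 2 lands with bottom-row=9; cleared 0 line(s) (total 1); column heights now [0 5 12 11], max=12
Drop 6: O rot1 at col 0 lands with bottom-row=5; cleared 1 line(s) (total 2); column heights now [6 6 11 10], max=11
Drop 7: S rot0 at col 0 lands with bottom-row=10; cleared 0 line(s) (total 2); column heights now [11 12 12 10], max=12

Answer: 2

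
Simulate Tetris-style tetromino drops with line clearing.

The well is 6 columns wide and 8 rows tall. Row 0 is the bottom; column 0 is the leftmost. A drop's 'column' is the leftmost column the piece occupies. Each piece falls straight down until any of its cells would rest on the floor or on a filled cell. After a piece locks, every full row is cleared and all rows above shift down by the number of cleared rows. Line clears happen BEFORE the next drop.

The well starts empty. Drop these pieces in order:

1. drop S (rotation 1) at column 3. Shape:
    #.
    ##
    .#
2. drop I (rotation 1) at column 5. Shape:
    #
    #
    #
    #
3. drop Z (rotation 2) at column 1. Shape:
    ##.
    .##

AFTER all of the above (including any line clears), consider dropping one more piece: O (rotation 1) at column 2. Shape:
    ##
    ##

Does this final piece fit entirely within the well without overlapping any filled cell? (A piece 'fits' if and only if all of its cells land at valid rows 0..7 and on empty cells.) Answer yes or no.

Drop 1: S rot1 at col 3 lands with bottom-row=0; cleared 0 line(s) (total 0); column heights now [0 0 0 3 2 0], max=3
Drop 2: I rot1 at col 5 lands with bottom-row=0; cleared 0 line(s) (total 0); column heights now [0 0 0 3 2 4], max=4
Drop 3: Z rot2 at col 1 lands with bottom-row=3; cleared 0 line(s) (total 0); column heights now [0 5 5 4 2 4], max=5
Test piece O rot1 at col 2 (width 2): heights before test = [0 5 5 4 2 4]; fits = True

Answer: yes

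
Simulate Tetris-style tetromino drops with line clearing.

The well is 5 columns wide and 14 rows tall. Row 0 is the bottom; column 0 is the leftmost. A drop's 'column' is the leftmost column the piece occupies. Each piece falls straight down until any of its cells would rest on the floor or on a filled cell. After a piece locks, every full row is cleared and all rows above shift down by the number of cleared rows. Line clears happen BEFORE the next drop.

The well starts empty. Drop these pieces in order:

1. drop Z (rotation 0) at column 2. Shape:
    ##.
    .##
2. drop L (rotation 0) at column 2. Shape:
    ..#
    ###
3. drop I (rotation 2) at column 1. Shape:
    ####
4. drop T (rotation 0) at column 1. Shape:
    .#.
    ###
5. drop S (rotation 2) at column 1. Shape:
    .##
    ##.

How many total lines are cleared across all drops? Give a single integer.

Answer: 0

Derivation:
Drop 1: Z rot0 at col 2 lands with bottom-row=0; cleared 0 line(s) (total 0); column heights now [0 0 2 2 1], max=2
Drop 2: L rot0 at col 2 lands with bottom-row=2; cleared 0 line(s) (total 0); column heights now [0 0 3 3 4], max=4
Drop 3: I rot2 at col 1 lands with bottom-row=4; cleared 0 line(s) (total 0); column heights now [0 5 5 5 5], max=5
Drop 4: T rot0 at col 1 lands with bottom-row=5; cleared 0 line(s) (total 0); column heights now [0 6 7 6 5], max=7
Drop 5: S rot2 at col 1 lands with bottom-row=7; cleared 0 line(s) (total 0); column heights now [0 8 9 9 5], max=9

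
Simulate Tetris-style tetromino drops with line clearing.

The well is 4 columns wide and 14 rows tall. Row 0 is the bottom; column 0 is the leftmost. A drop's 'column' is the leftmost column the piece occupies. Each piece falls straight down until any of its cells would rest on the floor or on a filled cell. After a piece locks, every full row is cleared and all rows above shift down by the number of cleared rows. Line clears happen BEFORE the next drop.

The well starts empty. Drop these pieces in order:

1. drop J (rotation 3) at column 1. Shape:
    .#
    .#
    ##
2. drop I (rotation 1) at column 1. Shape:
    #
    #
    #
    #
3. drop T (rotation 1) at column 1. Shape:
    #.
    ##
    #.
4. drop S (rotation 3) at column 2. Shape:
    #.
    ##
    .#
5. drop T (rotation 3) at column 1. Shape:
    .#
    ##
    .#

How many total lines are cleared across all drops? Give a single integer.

Drop 1: J rot3 at col 1 lands with bottom-row=0; cleared 0 line(s) (total 0); column heights now [0 1 3 0], max=3
Drop 2: I rot1 at col 1 lands with bottom-row=1; cleared 0 line(s) (total 0); column heights now [0 5 3 0], max=5
Drop 3: T rot1 at col 1 lands with bottom-row=5; cleared 0 line(s) (total 0); column heights now [0 8 7 0], max=8
Drop 4: S rot3 at col 2 lands with bottom-row=6; cleared 0 line(s) (total 0); column heights now [0 8 9 8], max=9
Drop 5: T rot3 at col 1 lands with bottom-row=9; cleared 0 line(s) (total 0); column heights now [0 11 12 8], max=12

Answer: 0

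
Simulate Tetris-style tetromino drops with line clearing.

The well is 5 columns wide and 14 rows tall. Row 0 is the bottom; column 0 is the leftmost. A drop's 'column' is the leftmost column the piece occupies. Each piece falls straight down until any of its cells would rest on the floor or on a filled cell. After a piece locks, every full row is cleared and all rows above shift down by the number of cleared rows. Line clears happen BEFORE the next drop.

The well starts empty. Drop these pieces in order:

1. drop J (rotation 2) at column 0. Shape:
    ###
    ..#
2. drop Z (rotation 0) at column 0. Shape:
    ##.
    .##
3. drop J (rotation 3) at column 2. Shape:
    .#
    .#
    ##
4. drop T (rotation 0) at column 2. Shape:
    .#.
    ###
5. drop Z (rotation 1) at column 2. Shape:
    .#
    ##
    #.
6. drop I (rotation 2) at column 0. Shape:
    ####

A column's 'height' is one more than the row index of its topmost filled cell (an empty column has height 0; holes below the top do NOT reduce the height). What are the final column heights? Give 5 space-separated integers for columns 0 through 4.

Drop 1: J rot2 at col 0 lands with bottom-row=0; cleared 0 line(s) (total 0); column heights now [2 2 2 0 0], max=2
Drop 2: Z rot0 at col 0 lands with bottom-row=2; cleared 0 line(s) (total 0); column heights now [4 4 3 0 0], max=4
Drop 3: J rot3 at col 2 lands with bottom-row=3; cleared 0 line(s) (total 0); column heights now [4 4 4 6 0], max=6
Drop 4: T rot0 at col 2 lands with bottom-row=6; cleared 0 line(s) (total 0); column heights now [4 4 7 8 7], max=8
Drop 5: Z rot1 at col 2 lands with bottom-row=7; cleared 0 line(s) (total 0); column heights now [4 4 9 10 7], max=10
Drop 6: I rot2 at col 0 lands with bottom-row=10; cleared 0 line(s) (total 0); column heights now [11 11 11 11 7], max=11

Answer: 11 11 11 11 7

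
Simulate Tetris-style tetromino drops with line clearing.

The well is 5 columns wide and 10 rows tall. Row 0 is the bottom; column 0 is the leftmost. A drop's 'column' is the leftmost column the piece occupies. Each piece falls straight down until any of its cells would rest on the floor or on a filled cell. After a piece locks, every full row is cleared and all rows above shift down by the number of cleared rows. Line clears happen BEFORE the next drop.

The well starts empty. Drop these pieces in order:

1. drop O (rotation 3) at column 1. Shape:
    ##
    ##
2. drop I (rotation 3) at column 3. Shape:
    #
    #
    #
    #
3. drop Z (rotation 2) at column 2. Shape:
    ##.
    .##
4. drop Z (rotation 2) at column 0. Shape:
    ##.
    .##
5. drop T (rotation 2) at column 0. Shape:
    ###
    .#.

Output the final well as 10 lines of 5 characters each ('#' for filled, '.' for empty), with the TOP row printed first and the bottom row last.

Answer: ###..
.#...
##...
.##..
..##.
...##
...#.
...#.
.###.
.###.

Derivation:
Drop 1: O rot3 at col 1 lands with bottom-row=0; cleared 0 line(s) (total 0); column heights now [0 2 2 0 0], max=2
Drop 2: I rot3 at col 3 lands with bottom-row=0; cleared 0 line(s) (total 0); column heights now [0 2 2 4 0], max=4
Drop 3: Z rot2 at col 2 lands with bottom-row=4; cleared 0 line(s) (total 0); column heights now [0 2 6 6 5], max=6
Drop 4: Z rot2 at col 0 lands with bottom-row=6; cleared 0 line(s) (total 0); column heights now [8 8 7 6 5], max=8
Drop 5: T rot2 at col 0 lands with bottom-row=8; cleared 0 line(s) (total 0); column heights now [10 10 10 6 5], max=10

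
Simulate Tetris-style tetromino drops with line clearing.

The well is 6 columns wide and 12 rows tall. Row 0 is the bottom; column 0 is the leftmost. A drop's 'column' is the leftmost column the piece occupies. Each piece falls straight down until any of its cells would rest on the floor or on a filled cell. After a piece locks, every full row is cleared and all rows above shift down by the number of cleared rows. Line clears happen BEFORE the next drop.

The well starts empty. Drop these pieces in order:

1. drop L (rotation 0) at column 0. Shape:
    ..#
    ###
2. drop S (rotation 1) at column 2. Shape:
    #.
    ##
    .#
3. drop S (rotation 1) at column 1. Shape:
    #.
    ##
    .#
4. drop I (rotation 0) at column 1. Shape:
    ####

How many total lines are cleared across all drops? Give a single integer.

Drop 1: L rot0 at col 0 lands with bottom-row=0; cleared 0 line(s) (total 0); column heights now [1 1 2 0 0 0], max=2
Drop 2: S rot1 at col 2 lands with bottom-row=1; cleared 0 line(s) (total 0); column heights now [1 1 4 3 0 0], max=4
Drop 3: S rot1 at col 1 lands with bottom-row=4; cleared 0 line(s) (total 0); column heights now [1 7 6 3 0 0], max=7
Drop 4: I rot0 at col 1 lands with bottom-row=7; cleared 0 line(s) (total 0); column heights now [1 8 8 8 8 0], max=8

Answer: 0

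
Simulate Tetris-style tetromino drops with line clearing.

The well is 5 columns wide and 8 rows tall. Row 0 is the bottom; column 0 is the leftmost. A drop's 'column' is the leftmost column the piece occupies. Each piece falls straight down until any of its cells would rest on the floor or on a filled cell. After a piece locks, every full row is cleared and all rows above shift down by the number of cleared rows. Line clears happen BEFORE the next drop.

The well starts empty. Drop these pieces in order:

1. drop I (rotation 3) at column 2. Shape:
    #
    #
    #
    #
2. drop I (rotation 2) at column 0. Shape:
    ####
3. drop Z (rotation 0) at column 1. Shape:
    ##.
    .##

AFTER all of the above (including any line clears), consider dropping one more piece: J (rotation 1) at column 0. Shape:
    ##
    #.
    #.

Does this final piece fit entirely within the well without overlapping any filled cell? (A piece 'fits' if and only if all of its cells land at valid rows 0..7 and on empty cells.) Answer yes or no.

Answer: yes

Derivation:
Drop 1: I rot3 at col 2 lands with bottom-row=0; cleared 0 line(s) (total 0); column heights now [0 0 4 0 0], max=4
Drop 2: I rot2 at col 0 lands with bottom-row=4; cleared 0 line(s) (total 0); column heights now [5 5 5 5 0], max=5
Drop 3: Z rot0 at col 1 lands with bottom-row=5; cleared 0 line(s) (total 0); column heights now [5 7 7 6 0], max=7
Test piece J rot1 at col 0 (width 2): heights before test = [5 7 7 6 0]; fits = True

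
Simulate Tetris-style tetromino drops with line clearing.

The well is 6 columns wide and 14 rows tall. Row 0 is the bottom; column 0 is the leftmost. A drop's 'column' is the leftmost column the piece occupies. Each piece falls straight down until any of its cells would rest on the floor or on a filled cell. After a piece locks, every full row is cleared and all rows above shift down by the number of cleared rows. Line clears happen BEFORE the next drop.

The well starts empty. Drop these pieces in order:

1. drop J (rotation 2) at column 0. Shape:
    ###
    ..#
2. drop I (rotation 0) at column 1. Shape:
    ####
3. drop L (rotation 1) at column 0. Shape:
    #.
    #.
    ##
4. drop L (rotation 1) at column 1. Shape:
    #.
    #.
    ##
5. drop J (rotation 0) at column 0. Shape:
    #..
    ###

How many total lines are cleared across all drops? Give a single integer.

Answer: 0

Derivation:
Drop 1: J rot2 at col 0 lands with bottom-row=0; cleared 0 line(s) (total 0); column heights now [2 2 2 0 0 0], max=2
Drop 2: I rot0 at col 1 lands with bottom-row=2; cleared 0 line(s) (total 0); column heights now [2 3 3 3 3 0], max=3
Drop 3: L rot1 at col 0 lands with bottom-row=3; cleared 0 line(s) (total 0); column heights now [6 4 3 3 3 0], max=6
Drop 4: L rot1 at col 1 lands with bottom-row=4; cleared 0 line(s) (total 0); column heights now [6 7 5 3 3 0], max=7
Drop 5: J rot0 at col 0 lands with bottom-row=7; cleared 0 line(s) (total 0); column heights now [9 8 8 3 3 0], max=9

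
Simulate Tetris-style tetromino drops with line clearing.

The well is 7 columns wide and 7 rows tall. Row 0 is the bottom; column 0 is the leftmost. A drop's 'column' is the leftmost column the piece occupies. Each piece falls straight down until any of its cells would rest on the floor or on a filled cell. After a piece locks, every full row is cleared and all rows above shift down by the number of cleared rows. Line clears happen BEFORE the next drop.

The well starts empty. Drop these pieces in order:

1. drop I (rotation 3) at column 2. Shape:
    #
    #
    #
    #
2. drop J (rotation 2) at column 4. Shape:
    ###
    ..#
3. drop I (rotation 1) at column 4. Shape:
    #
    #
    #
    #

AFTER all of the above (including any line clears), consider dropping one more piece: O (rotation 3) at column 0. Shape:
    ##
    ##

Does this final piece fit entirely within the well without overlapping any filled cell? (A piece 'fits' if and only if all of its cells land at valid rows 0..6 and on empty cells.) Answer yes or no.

Drop 1: I rot3 at col 2 lands with bottom-row=0; cleared 0 line(s) (total 0); column heights now [0 0 4 0 0 0 0], max=4
Drop 2: J rot2 at col 4 lands with bottom-row=0; cleared 0 line(s) (total 0); column heights now [0 0 4 0 2 2 2], max=4
Drop 3: I rot1 at col 4 lands with bottom-row=2; cleared 0 line(s) (total 0); column heights now [0 0 4 0 6 2 2], max=6
Test piece O rot3 at col 0 (width 2): heights before test = [0 0 4 0 6 2 2]; fits = True

Answer: yes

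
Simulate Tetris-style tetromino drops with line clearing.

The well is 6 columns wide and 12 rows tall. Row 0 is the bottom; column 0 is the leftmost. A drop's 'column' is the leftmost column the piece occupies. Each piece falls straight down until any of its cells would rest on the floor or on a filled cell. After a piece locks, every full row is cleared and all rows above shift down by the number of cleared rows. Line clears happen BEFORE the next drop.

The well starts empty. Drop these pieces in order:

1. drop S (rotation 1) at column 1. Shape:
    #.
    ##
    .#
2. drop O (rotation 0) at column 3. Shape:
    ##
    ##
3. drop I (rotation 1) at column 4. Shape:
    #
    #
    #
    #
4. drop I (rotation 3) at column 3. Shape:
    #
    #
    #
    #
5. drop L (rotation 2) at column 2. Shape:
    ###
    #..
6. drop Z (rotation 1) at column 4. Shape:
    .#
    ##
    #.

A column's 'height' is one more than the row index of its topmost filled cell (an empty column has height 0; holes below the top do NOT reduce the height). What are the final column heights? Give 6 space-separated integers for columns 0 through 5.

Answer: 0 3 7 7 9 10

Derivation:
Drop 1: S rot1 at col 1 lands with bottom-row=0; cleared 0 line(s) (total 0); column heights now [0 3 2 0 0 0], max=3
Drop 2: O rot0 at col 3 lands with bottom-row=0; cleared 0 line(s) (total 0); column heights now [0 3 2 2 2 0], max=3
Drop 3: I rot1 at col 4 lands with bottom-row=2; cleared 0 line(s) (total 0); column heights now [0 3 2 2 6 0], max=6
Drop 4: I rot3 at col 3 lands with bottom-row=2; cleared 0 line(s) (total 0); column heights now [0 3 2 6 6 0], max=6
Drop 5: L rot2 at col 2 lands with bottom-row=5; cleared 0 line(s) (total 0); column heights now [0 3 7 7 7 0], max=7
Drop 6: Z rot1 at col 4 lands with bottom-row=7; cleared 0 line(s) (total 0); column heights now [0 3 7 7 9 10], max=10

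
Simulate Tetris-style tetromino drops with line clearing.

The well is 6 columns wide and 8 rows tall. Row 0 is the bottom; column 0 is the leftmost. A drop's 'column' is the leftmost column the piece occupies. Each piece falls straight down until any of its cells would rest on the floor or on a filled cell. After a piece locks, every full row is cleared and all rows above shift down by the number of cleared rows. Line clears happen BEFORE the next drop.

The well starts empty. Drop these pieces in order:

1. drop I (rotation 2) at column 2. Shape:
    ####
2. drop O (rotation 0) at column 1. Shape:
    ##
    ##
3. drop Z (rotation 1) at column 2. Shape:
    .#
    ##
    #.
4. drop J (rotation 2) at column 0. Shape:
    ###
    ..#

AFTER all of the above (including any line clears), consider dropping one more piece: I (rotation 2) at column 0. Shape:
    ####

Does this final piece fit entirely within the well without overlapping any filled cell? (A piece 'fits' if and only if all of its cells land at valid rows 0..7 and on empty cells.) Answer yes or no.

Drop 1: I rot2 at col 2 lands with bottom-row=0; cleared 0 line(s) (total 0); column heights now [0 0 1 1 1 1], max=1
Drop 2: O rot0 at col 1 lands with bottom-row=1; cleared 0 line(s) (total 0); column heights now [0 3 3 1 1 1], max=3
Drop 3: Z rot1 at col 2 lands with bottom-row=3; cleared 0 line(s) (total 0); column heights now [0 3 5 6 1 1], max=6
Drop 4: J rot2 at col 0 lands with bottom-row=5; cleared 0 line(s) (total 0); column heights now [7 7 7 6 1 1], max=7
Test piece I rot2 at col 0 (width 4): heights before test = [7 7 7 6 1 1]; fits = True

Answer: yes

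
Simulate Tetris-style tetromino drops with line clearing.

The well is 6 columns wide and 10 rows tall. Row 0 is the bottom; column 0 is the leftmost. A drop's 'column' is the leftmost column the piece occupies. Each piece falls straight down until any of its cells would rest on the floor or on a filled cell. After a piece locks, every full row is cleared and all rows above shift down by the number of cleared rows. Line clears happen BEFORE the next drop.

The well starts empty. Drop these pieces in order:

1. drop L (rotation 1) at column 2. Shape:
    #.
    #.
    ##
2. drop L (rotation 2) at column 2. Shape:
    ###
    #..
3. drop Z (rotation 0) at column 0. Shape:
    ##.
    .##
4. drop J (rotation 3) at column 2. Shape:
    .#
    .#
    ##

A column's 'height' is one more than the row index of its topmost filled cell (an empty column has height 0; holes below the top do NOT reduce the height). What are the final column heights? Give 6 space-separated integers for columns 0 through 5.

Drop 1: L rot1 at col 2 lands with bottom-row=0; cleared 0 line(s) (total 0); column heights now [0 0 3 1 0 0], max=3
Drop 2: L rot2 at col 2 lands with bottom-row=3; cleared 0 line(s) (total 0); column heights now [0 0 5 5 5 0], max=5
Drop 3: Z rot0 at col 0 lands with bottom-row=5; cleared 0 line(s) (total 0); column heights now [7 7 6 5 5 0], max=7
Drop 4: J rot3 at col 2 lands with bottom-row=6; cleared 0 line(s) (total 0); column heights now [7 7 7 9 5 0], max=9

Answer: 7 7 7 9 5 0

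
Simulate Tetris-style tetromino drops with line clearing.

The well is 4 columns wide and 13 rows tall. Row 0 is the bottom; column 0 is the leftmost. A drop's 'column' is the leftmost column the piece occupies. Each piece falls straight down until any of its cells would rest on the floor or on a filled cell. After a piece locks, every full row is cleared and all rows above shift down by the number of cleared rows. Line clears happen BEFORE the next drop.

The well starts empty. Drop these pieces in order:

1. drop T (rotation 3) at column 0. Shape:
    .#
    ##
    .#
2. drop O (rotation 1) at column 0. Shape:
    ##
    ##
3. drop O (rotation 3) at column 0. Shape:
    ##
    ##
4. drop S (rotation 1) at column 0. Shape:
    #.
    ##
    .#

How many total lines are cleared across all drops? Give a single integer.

Drop 1: T rot3 at col 0 lands with bottom-row=0; cleared 0 line(s) (total 0); column heights now [2 3 0 0], max=3
Drop 2: O rot1 at col 0 lands with bottom-row=3; cleared 0 line(s) (total 0); column heights now [5 5 0 0], max=5
Drop 3: O rot3 at col 0 lands with bottom-row=5; cleared 0 line(s) (total 0); column heights now [7 7 0 0], max=7
Drop 4: S rot1 at col 0 lands with bottom-row=7; cleared 0 line(s) (total 0); column heights now [10 9 0 0], max=10

Answer: 0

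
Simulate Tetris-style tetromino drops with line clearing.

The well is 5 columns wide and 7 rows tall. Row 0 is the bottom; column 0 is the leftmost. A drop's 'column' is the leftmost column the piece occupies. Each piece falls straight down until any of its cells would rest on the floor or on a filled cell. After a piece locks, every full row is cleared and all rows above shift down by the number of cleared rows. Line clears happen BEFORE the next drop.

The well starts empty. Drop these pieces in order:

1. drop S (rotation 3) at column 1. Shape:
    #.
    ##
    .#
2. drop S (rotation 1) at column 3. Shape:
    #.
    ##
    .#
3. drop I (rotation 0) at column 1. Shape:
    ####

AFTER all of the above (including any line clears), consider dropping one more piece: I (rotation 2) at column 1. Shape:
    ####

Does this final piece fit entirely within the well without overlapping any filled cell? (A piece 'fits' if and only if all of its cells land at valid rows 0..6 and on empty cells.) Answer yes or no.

Answer: yes

Derivation:
Drop 1: S rot3 at col 1 lands with bottom-row=0; cleared 0 line(s) (total 0); column heights now [0 3 2 0 0], max=3
Drop 2: S rot1 at col 3 lands with bottom-row=0; cleared 0 line(s) (total 0); column heights now [0 3 2 3 2], max=3
Drop 3: I rot0 at col 1 lands with bottom-row=3; cleared 0 line(s) (total 0); column heights now [0 4 4 4 4], max=4
Test piece I rot2 at col 1 (width 4): heights before test = [0 4 4 4 4]; fits = True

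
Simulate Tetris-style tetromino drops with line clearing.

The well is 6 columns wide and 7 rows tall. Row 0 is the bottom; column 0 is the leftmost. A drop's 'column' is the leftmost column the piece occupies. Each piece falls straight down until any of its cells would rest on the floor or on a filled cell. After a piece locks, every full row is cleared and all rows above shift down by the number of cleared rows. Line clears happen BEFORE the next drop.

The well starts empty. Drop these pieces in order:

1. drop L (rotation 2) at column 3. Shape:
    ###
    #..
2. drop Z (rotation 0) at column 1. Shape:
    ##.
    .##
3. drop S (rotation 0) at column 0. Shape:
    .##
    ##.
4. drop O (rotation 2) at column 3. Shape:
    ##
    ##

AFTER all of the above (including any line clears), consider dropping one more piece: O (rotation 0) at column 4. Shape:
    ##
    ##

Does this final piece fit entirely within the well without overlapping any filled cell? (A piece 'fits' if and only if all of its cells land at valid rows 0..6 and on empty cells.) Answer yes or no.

Drop 1: L rot2 at col 3 lands with bottom-row=0; cleared 0 line(s) (total 0); column heights now [0 0 0 2 2 2], max=2
Drop 2: Z rot0 at col 1 lands with bottom-row=2; cleared 0 line(s) (total 0); column heights now [0 4 4 3 2 2], max=4
Drop 3: S rot0 at col 0 lands with bottom-row=4; cleared 0 line(s) (total 0); column heights now [5 6 6 3 2 2], max=6
Drop 4: O rot2 at col 3 lands with bottom-row=3; cleared 0 line(s) (total 0); column heights now [5 6 6 5 5 2], max=6
Test piece O rot0 at col 4 (width 2): heights before test = [5 6 6 5 5 2]; fits = True

Answer: yes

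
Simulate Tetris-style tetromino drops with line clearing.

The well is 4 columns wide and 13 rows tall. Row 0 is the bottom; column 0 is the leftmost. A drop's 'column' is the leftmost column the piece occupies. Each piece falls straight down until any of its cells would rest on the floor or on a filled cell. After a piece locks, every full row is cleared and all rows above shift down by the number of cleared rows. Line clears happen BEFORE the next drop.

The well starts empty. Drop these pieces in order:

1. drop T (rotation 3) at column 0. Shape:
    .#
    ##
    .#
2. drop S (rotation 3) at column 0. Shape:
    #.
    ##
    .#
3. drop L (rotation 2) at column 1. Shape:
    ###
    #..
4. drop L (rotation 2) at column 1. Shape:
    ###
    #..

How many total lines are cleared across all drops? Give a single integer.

Drop 1: T rot3 at col 0 lands with bottom-row=0; cleared 0 line(s) (total 0); column heights now [2 3 0 0], max=3
Drop 2: S rot3 at col 0 lands with bottom-row=3; cleared 0 line(s) (total 0); column heights now [6 5 0 0], max=6
Drop 3: L rot2 at col 1 lands with bottom-row=5; cleared 0 line(s) (total 0); column heights now [6 7 7 7], max=7
Drop 4: L rot2 at col 1 lands with bottom-row=7; cleared 0 line(s) (total 0); column heights now [6 9 9 9], max=9

Answer: 0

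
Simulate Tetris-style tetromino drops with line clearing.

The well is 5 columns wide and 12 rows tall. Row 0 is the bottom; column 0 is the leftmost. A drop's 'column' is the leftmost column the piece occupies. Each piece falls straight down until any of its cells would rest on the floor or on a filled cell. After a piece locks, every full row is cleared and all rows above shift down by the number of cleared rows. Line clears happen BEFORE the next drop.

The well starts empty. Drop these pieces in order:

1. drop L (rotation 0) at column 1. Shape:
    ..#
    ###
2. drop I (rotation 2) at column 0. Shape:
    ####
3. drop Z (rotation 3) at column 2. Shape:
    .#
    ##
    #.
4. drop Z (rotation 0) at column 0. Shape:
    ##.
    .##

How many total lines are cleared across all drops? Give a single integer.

Drop 1: L rot0 at col 1 lands with bottom-row=0; cleared 0 line(s) (total 0); column heights now [0 1 1 2 0], max=2
Drop 2: I rot2 at col 0 lands with bottom-row=2; cleared 0 line(s) (total 0); column heights now [3 3 3 3 0], max=3
Drop 3: Z rot3 at col 2 lands with bottom-row=3; cleared 0 line(s) (total 0); column heights now [3 3 5 6 0], max=6
Drop 4: Z rot0 at col 0 lands with bottom-row=5; cleared 0 line(s) (total 0); column heights now [7 7 6 6 0], max=7

Answer: 0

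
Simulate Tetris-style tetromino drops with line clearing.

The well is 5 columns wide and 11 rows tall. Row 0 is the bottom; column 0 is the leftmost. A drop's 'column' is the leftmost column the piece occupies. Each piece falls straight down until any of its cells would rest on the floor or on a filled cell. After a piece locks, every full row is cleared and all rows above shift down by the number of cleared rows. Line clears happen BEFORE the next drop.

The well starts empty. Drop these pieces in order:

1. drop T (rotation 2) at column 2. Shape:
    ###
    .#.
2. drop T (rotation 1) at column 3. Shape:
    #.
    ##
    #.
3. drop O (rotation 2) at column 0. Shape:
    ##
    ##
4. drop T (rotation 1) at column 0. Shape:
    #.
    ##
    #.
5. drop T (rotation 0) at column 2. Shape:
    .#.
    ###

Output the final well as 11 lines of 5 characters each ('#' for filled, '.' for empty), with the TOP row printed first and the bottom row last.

Drop 1: T rot2 at col 2 lands with bottom-row=0; cleared 0 line(s) (total 0); column heights now [0 0 2 2 2], max=2
Drop 2: T rot1 at col 3 lands with bottom-row=2; cleared 0 line(s) (total 0); column heights now [0 0 2 5 4], max=5
Drop 3: O rot2 at col 0 lands with bottom-row=0; cleared 1 line(s) (total 1); column heights now [1 1 0 4 3], max=4
Drop 4: T rot1 at col 0 lands with bottom-row=1; cleared 0 line(s) (total 1); column heights now [4 3 0 4 3], max=4
Drop 5: T rot0 at col 2 lands with bottom-row=4; cleared 0 line(s) (total 1); column heights now [4 3 5 6 5], max=6

Answer: .....
.....
.....
.....
.....
...#.
..###
#..#.
##.##
#..#.
##.#.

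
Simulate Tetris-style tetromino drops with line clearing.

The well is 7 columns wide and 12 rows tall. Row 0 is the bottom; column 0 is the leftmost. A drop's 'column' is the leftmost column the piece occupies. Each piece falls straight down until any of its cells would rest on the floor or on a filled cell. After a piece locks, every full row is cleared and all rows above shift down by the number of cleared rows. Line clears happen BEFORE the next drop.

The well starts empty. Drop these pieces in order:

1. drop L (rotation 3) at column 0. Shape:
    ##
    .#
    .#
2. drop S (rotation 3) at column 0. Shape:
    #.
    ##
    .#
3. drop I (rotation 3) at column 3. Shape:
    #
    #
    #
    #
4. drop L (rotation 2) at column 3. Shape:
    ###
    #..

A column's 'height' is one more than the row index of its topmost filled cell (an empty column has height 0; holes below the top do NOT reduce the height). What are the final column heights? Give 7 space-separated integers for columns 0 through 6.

Answer: 6 5 0 6 6 6 0

Derivation:
Drop 1: L rot3 at col 0 lands with bottom-row=0; cleared 0 line(s) (total 0); column heights now [3 3 0 0 0 0 0], max=3
Drop 2: S rot3 at col 0 lands with bottom-row=3; cleared 0 line(s) (total 0); column heights now [6 5 0 0 0 0 0], max=6
Drop 3: I rot3 at col 3 lands with bottom-row=0; cleared 0 line(s) (total 0); column heights now [6 5 0 4 0 0 0], max=6
Drop 4: L rot2 at col 3 lands with bottom-row=4; cleared 0 line(s) (total 0); column heights now [6 5 0 6 6 6 0], max=6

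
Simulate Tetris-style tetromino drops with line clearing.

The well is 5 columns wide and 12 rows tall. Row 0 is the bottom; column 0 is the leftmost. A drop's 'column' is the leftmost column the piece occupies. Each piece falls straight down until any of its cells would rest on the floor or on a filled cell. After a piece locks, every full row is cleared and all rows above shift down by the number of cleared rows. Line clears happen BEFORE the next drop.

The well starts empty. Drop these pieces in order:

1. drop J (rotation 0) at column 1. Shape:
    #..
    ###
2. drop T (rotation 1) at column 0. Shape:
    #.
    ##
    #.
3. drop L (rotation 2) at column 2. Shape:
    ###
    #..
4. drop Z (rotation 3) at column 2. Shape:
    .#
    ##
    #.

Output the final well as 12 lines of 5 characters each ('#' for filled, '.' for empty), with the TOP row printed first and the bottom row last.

Drop 1: J rot0 at col 1 lands with bottom-row=0; cleared 0 line(s) (total 0); column heights now [0 2 1 1 0], max=2
Drop 2: T rot1 at col 0 lands with bottom-row=1; cleared 0 line(s) (total 0); column heights now [4 3 1 1 0], max=4
Drop 3: L rot2 at col 2 lands with bottom-row=1; cleared 1 line(s) (total 1); column heights now [3 2 2 1 0], max=3
Drop 4: Z rot3 at col 2 lands with bottom-row=2; cleared 0 line(s) (total 1); column heights now [3 2 4 5 0], max=5

Answer: .....
.....
.....
.....
.....
.....
.....
...#.
..##.
#.#..
###..
.###.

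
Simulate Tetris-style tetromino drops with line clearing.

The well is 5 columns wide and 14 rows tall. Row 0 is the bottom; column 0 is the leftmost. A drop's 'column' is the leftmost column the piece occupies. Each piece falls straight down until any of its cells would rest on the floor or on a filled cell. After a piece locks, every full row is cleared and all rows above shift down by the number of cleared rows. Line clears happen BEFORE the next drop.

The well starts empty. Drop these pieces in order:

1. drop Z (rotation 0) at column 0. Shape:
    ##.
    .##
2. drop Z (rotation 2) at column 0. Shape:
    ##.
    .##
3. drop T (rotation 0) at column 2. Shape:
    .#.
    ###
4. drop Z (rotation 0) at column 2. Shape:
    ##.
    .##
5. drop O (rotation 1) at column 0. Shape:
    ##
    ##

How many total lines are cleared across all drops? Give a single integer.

Drop 1: Z rot0 at col 0 lands with bottom-row=0; cleared 0 line(s) (total 0); column heights now [2 2 1 0 0], max=2
Drop 2: Z rot2 at col 0 lands with bottom-row=2; cleared 0 line(s) (total 0); column heights now [4 4 3 0 0], max=4
Drop 3: T rot0 at col 2 lands with bottom-row=3; cleared 1 line(s) (total 1); column heights now [2 3 3 4 0], max=4
Drop 4: Z rot0 at col 2 lands with bottom-row=4; cleared 0 line(s) (total 1); column heights now [2 3 6 6 5], max=6
Drop 5: O rot1 at col 0 lands with bottom-row=3; cleared 0 line(s) (total 1); column heights now [5 5 6 6 5], max=6

Answer: 1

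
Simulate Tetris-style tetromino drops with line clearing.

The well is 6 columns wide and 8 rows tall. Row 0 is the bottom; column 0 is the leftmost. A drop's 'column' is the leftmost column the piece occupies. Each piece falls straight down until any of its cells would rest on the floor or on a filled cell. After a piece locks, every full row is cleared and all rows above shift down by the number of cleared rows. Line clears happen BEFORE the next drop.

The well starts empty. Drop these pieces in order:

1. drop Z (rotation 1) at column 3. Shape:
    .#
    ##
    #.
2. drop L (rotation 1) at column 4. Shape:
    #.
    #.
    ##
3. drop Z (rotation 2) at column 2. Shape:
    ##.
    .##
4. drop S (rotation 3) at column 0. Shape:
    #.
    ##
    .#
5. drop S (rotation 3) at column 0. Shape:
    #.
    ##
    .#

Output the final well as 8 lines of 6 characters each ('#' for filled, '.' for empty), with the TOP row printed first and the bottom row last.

Drop 1: Z rot1 at col 3 lands with bottom-row=0; cleared 0 line(s) (total 0); column heights now [0 0 0 2 3 0], max=3
Drop 2: L rot1 at col 4 lands with bottom-row=3; cleared 0 line(s) (total 0); column heights now [0 0 0 2 6 4], max=6
Drop 3: Z rot2 at col 2 lands with bottom-row=6; cleared 0 line(s) (total 0); column heights now [0 0 8 8 7 4], max=8
Drop 4: S rot3 at col 0 lands with bottom-row=0; cleared 0 line(s) (total 0); column heights now [3 2 8 8 7 4], max=8
Drop 5: S rot3 at col 0 lands with bottom-row=2; cleared 0 line(s) (total 0); column heights now [5 4 8 8 7 4], max=8

Answer: ..##..
...##.
....#.
#...#.
##..##
##..#.
##.##.
.#.#..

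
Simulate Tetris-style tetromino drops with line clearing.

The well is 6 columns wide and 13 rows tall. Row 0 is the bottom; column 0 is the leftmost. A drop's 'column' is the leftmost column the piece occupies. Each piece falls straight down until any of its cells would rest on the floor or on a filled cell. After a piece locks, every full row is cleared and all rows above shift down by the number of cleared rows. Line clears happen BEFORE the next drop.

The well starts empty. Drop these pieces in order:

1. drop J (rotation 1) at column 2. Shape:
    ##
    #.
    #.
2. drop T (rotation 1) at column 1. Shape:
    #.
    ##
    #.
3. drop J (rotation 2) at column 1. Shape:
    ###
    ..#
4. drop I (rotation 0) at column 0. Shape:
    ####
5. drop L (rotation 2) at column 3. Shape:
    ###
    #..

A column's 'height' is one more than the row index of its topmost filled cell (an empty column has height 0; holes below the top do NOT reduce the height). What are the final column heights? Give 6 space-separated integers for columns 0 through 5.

Answer: 7 7 7 9 9 9

Derivation:
Drop 1: J rot1 at col 2 lands with bottom-row=0; cleared 0 line(s) (total 0); column heights now [0 0 3 3 0 0], max=3
Drop 2: T rot1 at col 1 lands with bottom-row=2; cleared 0 line(s) (total 0); column heights now [0 5 4 3 0 0], max=5
Drop 3: J rot2 at col 1 lands with bottom-row=4; cleared 0 line(s) (total 0); column heights now [0 6 6 6 0 0], max=6
Drop 4: I rot0 at col 0 lands with bottom-row=6; cleared 0 line(s) (total 0); column heights now [7 7 7 7 0 0], max=7
Drop 5: L rot2 at col 3 lands with bottom-row=7; cleared 0 line(s) (total 0); column heights now [7 7 7 9 9 9], max=9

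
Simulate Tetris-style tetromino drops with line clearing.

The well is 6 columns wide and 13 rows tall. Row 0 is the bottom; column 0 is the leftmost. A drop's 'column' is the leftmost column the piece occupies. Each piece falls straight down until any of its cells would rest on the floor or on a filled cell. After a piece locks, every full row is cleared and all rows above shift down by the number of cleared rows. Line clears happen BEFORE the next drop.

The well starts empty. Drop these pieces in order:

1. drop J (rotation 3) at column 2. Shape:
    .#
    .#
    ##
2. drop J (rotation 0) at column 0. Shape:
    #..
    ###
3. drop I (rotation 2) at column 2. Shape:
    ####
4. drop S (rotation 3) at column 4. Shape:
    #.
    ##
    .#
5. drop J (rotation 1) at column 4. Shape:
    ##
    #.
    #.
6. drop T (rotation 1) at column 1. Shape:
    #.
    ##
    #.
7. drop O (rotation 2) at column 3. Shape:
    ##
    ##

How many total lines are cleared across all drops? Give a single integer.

Answer: 0

Derivation:
Drop 1: J rot3 at col 2 lands with bottom-row=0; cleared 0 line(s) (total 0); column heights now [0 0 1 3 0 0], max=3
Drop 2: J rot0 at col 0 lands with bottom-row=1; cleared 0 line(s) (total 0); column heights now [3 2 2 3 0 0], max=3
Drop 3: I rot2 at col 2 lands with bottom-row=3; cleared 0 line(s) (total 0); column heights now [3 2 4 4 4 4], max=4
Drop 4: S rot3 at col 4 lands with bottom-row=4; cleared 0 line(s) (total 0); column heights now [3 2 4 4 7 6], max=7
Drop 5: J rot1 at col 4 lands with bottom-row=7; cleared 0 line(s) (total 0); column heights now [3 2 4 4 10 10], max=10
Drop 6: T rot1 at col 1 lands with bottom-row=3; cleared 0 line(s) (total 0); column heights now [3 6 5 4 10 10], max=10
Drop 7: O rot2 at col 3 lands with bottom-row=10; cleared 0 line(s) (total 0); column heights now [3 6 5 12 12 10], max=12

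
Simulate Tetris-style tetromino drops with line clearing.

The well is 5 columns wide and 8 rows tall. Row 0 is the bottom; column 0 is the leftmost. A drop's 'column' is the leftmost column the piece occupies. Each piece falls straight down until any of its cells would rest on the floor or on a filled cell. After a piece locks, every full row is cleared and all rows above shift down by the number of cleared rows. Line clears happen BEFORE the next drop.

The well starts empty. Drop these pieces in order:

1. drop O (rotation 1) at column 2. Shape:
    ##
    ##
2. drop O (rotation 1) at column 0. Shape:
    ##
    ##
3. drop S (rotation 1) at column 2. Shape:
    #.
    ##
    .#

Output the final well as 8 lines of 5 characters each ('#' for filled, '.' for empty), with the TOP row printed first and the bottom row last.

Drop 1: O rot1 at col 2 lands with bottom-row=0; cleared 0 line(s) (total 0); column heights now [0 0 2 2 0], max=2
Drop 2: O rot1 at col 0 lands with bottom-row=0; cleared 0 line(s) (total 0); column heights now [2 2 2 2 0], max=2
Drop 3: S rot1 at col 2 lands with bottom-row=2; cleared 0 line(s) (total 0); column heights now [2 2 5 4 0], max=5

Answer: .....
.....
.....
..#..
..##.
...#.
####.
####.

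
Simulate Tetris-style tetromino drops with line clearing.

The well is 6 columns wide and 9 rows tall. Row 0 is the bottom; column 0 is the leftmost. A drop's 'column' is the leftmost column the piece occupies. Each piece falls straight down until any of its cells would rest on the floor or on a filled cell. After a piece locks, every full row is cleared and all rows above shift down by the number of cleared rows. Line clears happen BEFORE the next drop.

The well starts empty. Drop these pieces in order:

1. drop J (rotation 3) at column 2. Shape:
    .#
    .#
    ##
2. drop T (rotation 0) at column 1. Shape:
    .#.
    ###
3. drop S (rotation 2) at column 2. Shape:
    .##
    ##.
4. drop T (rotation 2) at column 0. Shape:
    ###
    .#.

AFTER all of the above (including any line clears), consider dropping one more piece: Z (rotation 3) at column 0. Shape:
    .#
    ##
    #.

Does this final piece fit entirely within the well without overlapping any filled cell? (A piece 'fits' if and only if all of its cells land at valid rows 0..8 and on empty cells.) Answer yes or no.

Drop 1: J rot3 at col 2 lands with bottom-row=0; cleared 0 line(s) (total 0); column heights now [0 0 1 3 0 0], max=3
Drop 2: T rot0 at col 1 lands with bottom-row=3; cleared 0 line(s) (total 0); column heights now [0 4 5 4 0 0], max=5
Drop 3: S rot2 at col 2 lands with bottom-row=5; cleared 0 line(s) (total 0); column heights now [0 4 6 7 7 0], max=7
Drop 4: T rot2 at col 0 lands with bottom-row=5; cleared 0 line(s) (total 0); column heights now [7 7 7 7 7 0], max=7
Test piece Z rot3 at col 0 (width 2): heights before test = [7 7 7 7 7 0]; fits = False

Answer: no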